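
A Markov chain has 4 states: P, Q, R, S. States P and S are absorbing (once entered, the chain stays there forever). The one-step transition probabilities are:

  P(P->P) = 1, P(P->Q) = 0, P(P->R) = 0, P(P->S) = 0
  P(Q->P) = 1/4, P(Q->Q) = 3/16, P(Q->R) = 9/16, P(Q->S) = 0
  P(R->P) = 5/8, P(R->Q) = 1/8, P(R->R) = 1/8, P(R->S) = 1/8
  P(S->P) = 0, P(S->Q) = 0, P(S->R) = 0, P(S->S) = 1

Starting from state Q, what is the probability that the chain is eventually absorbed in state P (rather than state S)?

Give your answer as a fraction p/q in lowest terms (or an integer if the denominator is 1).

Answer: 73/82

Derivation:
Let a_i = P(absorbed in P | start in state i).
Boundary conditions: a_P = 1, a_S = 0.
For each transient state i, a_i = sum_j P(i->j) * a_j:
  a_Q = 1/4*a_P + 3/16*a_Q + 9/16*a_R + 0*a_S
  a_R = 5/8*a_P + 1/8*a_Q + 1/8*a_R + 1/8*a_S

Substituting a_P = 1 and a_S = 0, rearrange to (I - Q) a = r where r[i] = P(i -> P):
  [13/16, -9/16] . (a_Q, a_R) = 1/4
  [-1/8, 7/8] . (a_Q, a_R) = 5/8

Solving yields:
  a_Q = 73/82
  a_R = 69/82

Starting state is Q, so the absorption probability is a_Q = 73/82.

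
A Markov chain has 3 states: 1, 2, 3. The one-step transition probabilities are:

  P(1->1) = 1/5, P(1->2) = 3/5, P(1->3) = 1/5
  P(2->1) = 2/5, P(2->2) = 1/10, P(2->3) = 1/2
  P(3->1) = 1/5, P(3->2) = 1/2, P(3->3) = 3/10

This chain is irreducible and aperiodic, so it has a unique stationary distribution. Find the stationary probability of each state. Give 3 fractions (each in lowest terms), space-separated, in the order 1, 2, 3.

The stationary distribution satisfies pi = pi * P, i.e.:
  pi_1 = 1/5*pi_1 + 2/5*pi_2 + 1/5*pi_3
  pi_2 = 3/5*pi_1 + 1/10*pi_2 + 1/2*pi_3
  pi_3 = 1/5*pi_1 + 1/2*pi_2 + 3/10*pi_3
with normalization: pi_1 + pi_2 + pi_3 = 1.

Using the first 2 balance equations plus normalization, the linear system A*pi = b is:
  [-4/5, 2/5, 1/5] . pi = 0
  [3/5, -9/10, 1/2] . pi = 0
  [1, 1, 1] . pi = 1

Solving yields:
  pi_1 = 19/69
  pi_2 = 26/69
  pi_3 = 8/23

Verification (pi * P):
  19/69*1/5 + 26/69*2/5 + 8/23*1/5 = 19/69 = pi_1  (ok)
  19/69*3/5 + 26/69*1/10 + 8/23*1/2 = 26/69 = pi_2  (ok)
  19/69*1/5 + 26/69*1/2 + 8/23*3/10 = 8/23 = pi_3  (ok)

Answer: 19/69 26/69 8/23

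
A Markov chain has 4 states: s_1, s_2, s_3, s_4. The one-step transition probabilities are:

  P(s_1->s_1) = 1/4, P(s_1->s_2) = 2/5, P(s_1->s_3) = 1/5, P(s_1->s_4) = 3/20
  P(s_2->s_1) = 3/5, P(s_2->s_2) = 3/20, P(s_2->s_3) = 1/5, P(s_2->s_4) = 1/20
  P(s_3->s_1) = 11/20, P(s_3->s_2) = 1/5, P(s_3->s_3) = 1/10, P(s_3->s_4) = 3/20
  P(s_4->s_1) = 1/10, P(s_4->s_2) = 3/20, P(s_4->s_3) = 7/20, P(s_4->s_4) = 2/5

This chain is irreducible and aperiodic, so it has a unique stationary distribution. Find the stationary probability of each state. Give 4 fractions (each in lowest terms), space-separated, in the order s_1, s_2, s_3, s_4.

Answer: 3005/8006 1017/4003 1637/8006 665/4003

Derivation:
The stationary distribution satisfies pi = pi * P, i.e.:
  pi_s_1 = 1/4*pi_s_1 + 3/5*pi_s_2 + 11/20*pi_s_3 + 1/10*pi_s_4
  pi_s_2 = 2/5*pi_s_1 + 3/20*pi_s_2 + 1/5*pi_s_3 + 3/20*pi_s_4
  pi_s_3 = 1/5*pi_s_1 + 1/5*pi_s_2 + 1/10*pi_s_3 + 7/20*pi_s_4
  pi_s_4 = 3/20*pi_s_1 + 1/20*pi_s_2 + 3/20*pi_s_3 + 2/5*pi_s_4
with normalization: pi_s_1 + pi_s_2 + pi_s_3 + pi_s_4 = 1.

Using the first 3 balance equations plus normalization, the linear system A*pi = b is:
  [-3/4, 3/5, 11/20, 1/10] . pi = 0
  [2/5, -17/20, 1/5, 3/20] . pi = 0
  [1/5, 1/5, -9/10, 7/20] . pi = 0
  [1, 1, 1, 1] . pi = 1

Solving yields:
  pi_s_1 = 3005/8006
  pi_s_2 = 1017/4003
  pi_s_3 = 1637/8006
  pi_s_4 = 665/4003

Verification (pi * P):
  3005/8006*1/4 + 1017/4003*3/5 + 1637/8006*11/20 + 665/4003*1/10 = 3005/8006 = pi_s_1  (ok)
  3005/8006*2/5 + 1017/4003*3/20 + 1637/8006*1/5 + 665/4003*3/20 = 1017/4003 = pi_s_2  (ok)
  3005/8006*1/5 + 1017/4003*1/5 + 1637/8006*1/10 + 665/4003*7/20 = 1637/8006 = pi_s_3  (ok)
  3005/8006*3/20 + 1017/4003*1/20 + 1637/8006*3/20 + 665/4003*2/5 = 665/4003 = pi_s_4  (ok)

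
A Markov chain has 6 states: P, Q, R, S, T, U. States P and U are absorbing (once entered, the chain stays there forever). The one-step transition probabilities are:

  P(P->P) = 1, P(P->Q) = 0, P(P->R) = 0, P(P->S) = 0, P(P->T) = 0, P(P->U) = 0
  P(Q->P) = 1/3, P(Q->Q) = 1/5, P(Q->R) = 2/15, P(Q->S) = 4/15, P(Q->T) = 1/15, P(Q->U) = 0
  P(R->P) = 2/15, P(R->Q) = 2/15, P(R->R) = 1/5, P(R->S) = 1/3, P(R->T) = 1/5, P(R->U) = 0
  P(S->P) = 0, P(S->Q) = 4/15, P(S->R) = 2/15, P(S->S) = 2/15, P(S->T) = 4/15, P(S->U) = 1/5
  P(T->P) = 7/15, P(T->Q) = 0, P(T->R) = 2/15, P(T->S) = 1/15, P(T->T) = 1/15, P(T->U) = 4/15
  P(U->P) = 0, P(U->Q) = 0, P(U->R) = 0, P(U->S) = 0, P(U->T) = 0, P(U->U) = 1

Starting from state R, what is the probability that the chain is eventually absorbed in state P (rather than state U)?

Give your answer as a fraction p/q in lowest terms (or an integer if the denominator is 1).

Answer: 97/144

Derivation:
Let a_i = P(absorbed in P | start in state i).
Boundary conditions: a_P = 1, a_U = 0.
For each transient state i, a_i = sum_j P(i->j) * a_j:
  a_Q = 1/3*a_P + 1/5*a_Q + 2/15*a_R + 4/15*a_S + 1/15*a_T + 0*a_U
  a_R = 2/15*a_P + 2/15*a_Q + 1/5*a_R + 1/3*a_S + 1/5*a_T + 0*a_U
  a_S = 0*a_P + 4/15*a_Q + 2/15*a_R + 2/15*a_S + 4/15*a_T + 1/5*a_U
  a_T = 7/15*a_P + 0*a_Q + 2/15*a_R + 1/15*a_S + 1/15*a_T + 4/15*a_U

Substituting a_P = 1 and a_U = 0, rearrange to (I - Q) a = r where r[i] = P(i -> P):
  [4/5, -2/15, -4/15, -1/15] . (a_Q, a_R, a_S, a_T) = 1/3
  [-2/15, 4/5, -1/3, -1/5] . (a_Q, a_R, a_S, a_T) = 2/15
  [-4/15, -2/15, 13/15, -4/15] . (a_Q, a_R, a_S, a_T) = 0
  [0, -2/15, -1/15, 14/15] . (a_Q, a_R, a_S, a_T) = 7/15

Solving yields:
  a_Q = 41/54
  a_R = 97/144
  a_S = 115/216
  a_T = 137/216

Starting state is R, so the absorption probability is a_R = 97/144.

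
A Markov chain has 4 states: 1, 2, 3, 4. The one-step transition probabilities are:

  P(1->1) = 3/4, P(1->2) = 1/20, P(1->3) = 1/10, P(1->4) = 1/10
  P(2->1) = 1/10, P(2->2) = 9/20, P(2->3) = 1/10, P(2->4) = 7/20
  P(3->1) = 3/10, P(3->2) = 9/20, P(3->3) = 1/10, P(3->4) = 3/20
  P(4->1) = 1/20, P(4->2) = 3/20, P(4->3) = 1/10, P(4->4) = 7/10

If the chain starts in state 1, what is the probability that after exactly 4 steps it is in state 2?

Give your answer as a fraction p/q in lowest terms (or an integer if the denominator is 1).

Answer: 3529/20000

Derivation:
Computing P^4 by repeated multiplication:
P^1 =
  1: [3/4, 1/20, 1/10, 1/10]
  2: [1/10, 9/20, 1/10, 7/20]
  3: [3/10, 9/20, 1/10, 3/20]
  4: [1/20, 3/20, 1/10, 7/10]
P^2 =
  1: [241/400, 3/25, 1/10, 71/400]
  2: [67/400, 61/200, 1/10, 171/400]
  3: [123/400, 57/200, 1/10, 123/400]
  4: [47/400, 11/50, 1/10, 9/16]
P^3 =
  1: [2011/4000, 623/4000, 1/10, 483/2000]
  2: [83/400, 1019/4000, 1/10, 1751/4000]
  3: [609/2000, 939/4000, 1/10, 1443/4000]
  4: [673/4000, 937/4000, 1/10, 199/400]
P^4 =
  1: [34777/80000, 3529/20000, 1/10, 23107/80000]
  2: [18639/80000, 9427/40000, 1/10, 34507/80000]
  3: [23991/80000, 8799/40000, 1/10, 30411/80000]
  4: [16359/80000, 4669/20000, 1/10, 7393/16000]

(P^4)[1 -> 2] = 3529/20000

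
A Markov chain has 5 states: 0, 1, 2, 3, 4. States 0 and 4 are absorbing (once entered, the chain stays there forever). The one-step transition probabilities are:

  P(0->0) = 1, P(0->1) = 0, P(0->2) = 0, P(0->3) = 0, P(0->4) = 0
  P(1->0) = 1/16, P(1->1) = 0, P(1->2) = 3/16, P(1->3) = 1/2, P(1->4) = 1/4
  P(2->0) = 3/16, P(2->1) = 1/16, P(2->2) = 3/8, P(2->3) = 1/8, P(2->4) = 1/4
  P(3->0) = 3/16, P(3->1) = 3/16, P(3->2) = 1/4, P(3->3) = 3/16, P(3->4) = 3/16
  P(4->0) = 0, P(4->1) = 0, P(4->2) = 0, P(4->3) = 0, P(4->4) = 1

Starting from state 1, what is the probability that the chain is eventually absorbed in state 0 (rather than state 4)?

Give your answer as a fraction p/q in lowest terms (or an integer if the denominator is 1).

Answer: 593/1623

Derivation:
Let a_i = P(absorbed in 0 | start in state i).
Boundary conditions: a_0 = 1, a_4 = 0.
For each transient state i, a_i = sum_j P(i->j) * a_j:
  a_1 = 1/16*a_0 + 0*a_1 + 3/16*a_2 + 1/2*a_3 + 1/4*a_4
  a_2 = 3/16*a_0 + 1/16*a_1 + 3/8*a_2 + 1/8*a_3 + 1/4*a_4
  a_3 = 3/16*a_0 + 3/16*a_1 + 1/4*a_2 + 3/16*a_3 + 3/16*a_4

Substituting a_0 = 1 and a_4 = 0, rearrange to (I - Q) a = r where r[i] = P(i -> 0):
  [1, -3/16, -1/2] . (a_1, a_2, a_3) = 1/16
  [-1/16, 5/8, -1/8] . (a_1, a_2, a_3) = 3/16
  [-3/16, -1/4, 13/16] . (a_1, a_2, a_3) = 3/16

Solving yields:
  a_1 = 593/1623
  a_2 = 691/1623
  a_3 = 724/1623

Starting state is 1, so the absorption probability is a_1 = 593/1623.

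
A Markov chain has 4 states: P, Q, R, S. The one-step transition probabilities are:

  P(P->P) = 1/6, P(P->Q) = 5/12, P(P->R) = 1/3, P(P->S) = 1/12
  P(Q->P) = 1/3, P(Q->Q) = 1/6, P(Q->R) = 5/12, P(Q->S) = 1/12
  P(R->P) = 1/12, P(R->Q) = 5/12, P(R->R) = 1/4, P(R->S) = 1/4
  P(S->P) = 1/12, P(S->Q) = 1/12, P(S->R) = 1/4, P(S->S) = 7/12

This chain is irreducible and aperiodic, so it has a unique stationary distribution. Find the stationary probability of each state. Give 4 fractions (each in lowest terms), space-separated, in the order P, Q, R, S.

Answer: 49/302 79/302 371/1208 325/1208

Derivation:
The stationary distribution satisfies pi = pi * P, i.e.:
  pi_P = 1/6*pi_P + 1/3*pi_Q + 1/12*pi_R + 1/12*pi_S
  pi_Q = 5/12*pi_P + 1/6*pi_Q + 5/12*pi_R + 1/12*pi_S
  pi_R = 1/3*pi_P + 5/12*pi_Q + 1/4*pi_R + 1/4*pi_S
  pi_S = 1/12*pi_P + 1/12*pi_Q + 1/4*pi_R + 7/12*pi_S
with normalization: pi_P + pi_Q + pi_R + pi_S = 1.

Using the first 3 balance equations plus normalization, the linear system A*pi = b is:
  [-5/6, 1/3, 1/12, 1/12] . pi = 0
  [5/12, -5/6, 5/12, 1/12] . pi = 0
  [1/3, 5/12, -3/4, 1/4] . pi = 0
  [1, 1, 1, 1] . pi = 1

Solving yields:
  pi_P = 49/302
  pi_Q = 79/302
  pi_R = 371/1208
  pi_S = 325/1208

Verification (pi * P):
  49/302*1/6 + 79/302*1/3 + 371/1208*1/12 + 325/1208*1/12 = 49/302 = pi_P  (ok)
  49/302*5/12 + 79/302*1/6 + 371/1208*5/12 + 325/1208*1/12 = 79/302 = pi_Q  (ok)
  49/302*1/3 + 79/302*5/12 + 371/1208*1/4 + 325/1208*1/4 = 371/1208 = pi_R  (ok)
  49/302*1/12 + 79/302*1/12 + 371/1208*1/4 + 325/1208*7/12 = 325/1208 = pi_S  (ok)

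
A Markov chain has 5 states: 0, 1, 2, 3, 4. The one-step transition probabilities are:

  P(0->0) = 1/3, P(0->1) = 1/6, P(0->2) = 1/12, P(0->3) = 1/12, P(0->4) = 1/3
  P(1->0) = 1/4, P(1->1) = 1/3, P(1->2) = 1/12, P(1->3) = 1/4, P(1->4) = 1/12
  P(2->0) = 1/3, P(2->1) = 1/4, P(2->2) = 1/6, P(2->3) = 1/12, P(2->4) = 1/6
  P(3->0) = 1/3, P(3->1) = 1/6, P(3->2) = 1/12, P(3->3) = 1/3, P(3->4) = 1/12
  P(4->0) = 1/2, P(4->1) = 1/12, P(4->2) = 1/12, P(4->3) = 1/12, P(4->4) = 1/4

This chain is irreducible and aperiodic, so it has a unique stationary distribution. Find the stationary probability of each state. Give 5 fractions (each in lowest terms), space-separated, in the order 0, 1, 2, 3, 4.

Answer: 134/379 782/4169 1/11 637/4169 897/4169

Derivation:
The stationary distribution satisfies pi = pi * P, i.e.:
  pi_0 = 1/3*pi_0 + 1/4*pi_1 + 1/3*pi_2 + 1/3*pi_3 + 1/2*pi_4
  pi_1 = 1/6*pi_0 + 1/3*pi_1 + 1/4*pi_2 + 1/6*pi_3 + 1/12*pi_4
  pi_2 = 1/12*pi_0 + 1/12*pi_1 + 1/6*pi_2 + 1/12*pi_3 + 1/12*pi_4
  pi_3 = 1/12*pi_0 + 1/4*pi_1 + 1/12*pi_2 + 1/3*pi_3 + 1/12*pi_4
  pi_4 = 1/3*pi_0 + 1/12*pi_1 + 1/6*pi_2 + 1/12*pi_3 + 1/4*pi_4
with normalization: pi_0 + pi_1 + pi_2 + pi_3 + pi_4 = 1.

Using the first 4 balance equations plus normalization, the linear system A*pi = b is:
  [-2/3, 1/4, 1/3, 1/3, 1/2] . pi = 0
  [1/6, -2/3, 1/4, 1/6, 1/12] . pi = 0
  [1/12, 1/12, -5/6, 1/12, 1/12] . pi = 0
  [1/12, 1/4, 1/12, -2/3, 1/12] . pi = 0
  [1, 1, 1, 1, 1] . pi = 1

Solving yields:
  pi_0 = 134/379
  pi_1 = 782/4169
  pi_2 = 1/11
  pi_3 = 637/4169
  pi_4 = 897/4169

Verification (pi * P):
  134/379*1/3 + 782/4169*1/4 + 1/11*1/3 + 637/4169*1/3 + 897/4169*1/2 = 134/379 = pi_0  (ok)
  134/379*1/6 + 782/4169*1/3 + 1/11*1/4 + 637/4169*1/6 + 897/4169*1/12 = 782/4169 = pi_1  (ok)
  134/379*1/12 + 782/4169*1/12 + 1/11*1/6 + 637/4169*1/12 + 897/4169*1/12 = 1/11 = pi_2  (ok)
  134/379*1/12 + 782/4169*1/4 + 1/11*1/12 + 637/4169*1/3 + 897/4169*1/12 = 637/4169 = pi_3  (ok)
  134/379*1/3 + 782/4169*1/12 + 1/11*1/6 + 637/4169*1/12 + 897/4169*1/4 = 897/4169 = pi_4  (ok)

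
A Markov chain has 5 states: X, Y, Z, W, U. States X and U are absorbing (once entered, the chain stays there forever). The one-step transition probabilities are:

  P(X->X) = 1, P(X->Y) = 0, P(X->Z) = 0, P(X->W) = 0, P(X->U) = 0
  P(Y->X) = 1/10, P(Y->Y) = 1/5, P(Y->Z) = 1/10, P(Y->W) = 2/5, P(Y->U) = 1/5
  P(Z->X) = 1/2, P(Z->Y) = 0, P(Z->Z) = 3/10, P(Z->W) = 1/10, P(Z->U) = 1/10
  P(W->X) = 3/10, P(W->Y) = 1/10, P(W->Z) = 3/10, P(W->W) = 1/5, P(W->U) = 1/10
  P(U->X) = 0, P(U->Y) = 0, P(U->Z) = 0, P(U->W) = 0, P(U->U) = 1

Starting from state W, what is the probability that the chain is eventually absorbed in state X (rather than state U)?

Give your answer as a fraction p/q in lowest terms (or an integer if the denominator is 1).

Answer: 60/79

Derivation:
Let a_i = P(absorbed in X | start in state i).
Boundary conditions: a_X = 1, a_U = 0.
For each transient state i, a_i = sum_j P(i->j) * a_j:
  a_Y = 1/10*a_X + 1/5*a_Y + 1/10*a_Z + 2/5*a_W + 1/5*a_U
  a_Z = 1/2*a_X + 0*a_Y + 3/10*a_Z + 1/10*a_W + 1/10*a_U
  a_W = 3/10*a_X + 1/10*a_Y + 3/10*a_Z + 1/5*a_W + 1/10*a_U

Substituting a_X = 1 and a_U = 0, rearrange to (I - Q) a = r where r[i] = P(i -> X):
  [4/5, -1/10, -2/5] . (a_Y, a_Z, a_W) = 1/10
  [0, 7/10, -1/10] . (a_Y, a_Z, a_W) = 1/2
  [-1/10, -3/10, 4/5] . (a_Y, a_Z, a_W) = 3/10

Solving yields:
  a_Y = 48/79
  a_Z = 65/79
  a_W = 60/79

Starting state is W, so the absorption probability is a_W = 60/79.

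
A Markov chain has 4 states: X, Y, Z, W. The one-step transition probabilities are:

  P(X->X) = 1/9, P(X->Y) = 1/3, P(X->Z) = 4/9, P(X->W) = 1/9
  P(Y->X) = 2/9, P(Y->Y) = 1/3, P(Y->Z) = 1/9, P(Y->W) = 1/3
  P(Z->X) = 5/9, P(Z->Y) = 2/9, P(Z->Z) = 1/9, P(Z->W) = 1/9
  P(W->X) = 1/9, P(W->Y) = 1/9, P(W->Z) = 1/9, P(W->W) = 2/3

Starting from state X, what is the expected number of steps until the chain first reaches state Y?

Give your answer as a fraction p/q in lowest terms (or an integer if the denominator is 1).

Let h_i = expected steps to first reach Y from state i.
Boundary: h_Y = 0.
First-step equations for the other states:
  h_X = 1 + 1/9*h_X + 1/3*h_Y + 4/9*h_Z + 1/9*h_W
  h_Z = 1 + 5/9*h_X + 2/9*h_Y + 1/9*h_Z + 1/9*h_W
  h_W = 1 + 1/9*h_X + 1/9*h_Y + 1/9*h_Z + 2/3*h_W

Substituting h_Y = 0 and rearranging gives the linear system (I - Q) h = 1:
  [8/9, -4/9, -1/9] . (h_X, h_Z, h_W) = 1
  [-5/9, 8/9, -1/9] . (h_X, h_Z, h_W) = 1
  [-1/9, -1/9, 1/3] . (h_X, h_Z, h_W) = 1

Solving yields:
  h_X = 432/107
  h_Z = 468/107
  h_W = 621/107

Starting state is X, so the expected hitting time is h_X = 432/107.

Answer: 432/107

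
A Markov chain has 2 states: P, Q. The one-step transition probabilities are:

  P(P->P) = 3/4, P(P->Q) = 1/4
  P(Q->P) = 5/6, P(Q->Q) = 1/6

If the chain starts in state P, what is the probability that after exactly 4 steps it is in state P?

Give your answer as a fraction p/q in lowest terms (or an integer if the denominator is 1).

Answer: 5317/6912

Derivation:
Computing P^4 by repeated multiplication:
P^1 =
  P: [3/4, 1/4]
  Q: [5/6, 1/6]
P^2 =
  P: [37/48, 11/48]
  Q: [55/72, 17/72]
P^3 =
  P: [443/576, 133/576]
  Q: [665/864, 199/864]
P^4 =
  P: [5317/6912, 1595/6912]
  Q: [7975/10368, 2393/10368]

(P^4)[P -> P] = 5317/6912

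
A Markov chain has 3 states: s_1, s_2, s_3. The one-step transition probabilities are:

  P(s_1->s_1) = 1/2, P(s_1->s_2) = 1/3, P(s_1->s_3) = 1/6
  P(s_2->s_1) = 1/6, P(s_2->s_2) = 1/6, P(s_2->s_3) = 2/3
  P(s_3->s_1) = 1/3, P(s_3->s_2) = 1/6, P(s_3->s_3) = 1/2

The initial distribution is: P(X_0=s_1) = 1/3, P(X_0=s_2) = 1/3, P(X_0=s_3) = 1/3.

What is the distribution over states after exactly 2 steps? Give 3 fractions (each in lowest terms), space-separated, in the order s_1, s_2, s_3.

Answer: 19/54 2/9 23/54

Derivation:
Propagating the distribution step by step (d_{t+1} = d_t * P):
d_0 = (s_1=1/3, s_2=1/3, s_3=1/3)
  d_1[s_1] = 1/3*1/2 + 1/3*1/6 + 1/3*1/3 = 1/3
  d_1[s_2] = 1/3*1/3 + 1/3*1/6 + 1/3*1/6 = 2/9
  d_1[s_3] = 1/3*1/6 + 1/3*2/3 + 1/3*1/2 = 4/9
d_1 = (s_1=1/3, s_2=2/9, s_3=4/9)
  d_2[s_1] = 1/3*1/2 + 2/9*1/6 + 4/9*1/3 = 19/54
  d_2[s_2] = 1/3*1/3 + 2/9*1/6 + 4/9*1/6 = 2/9
  d_2[s_3] = 1/3*1/6 + 2/9*2/3 + 4/9*1/2 = 23/54
d_2 = (s_1=19/54, s_2=2/9, s_3=23/54)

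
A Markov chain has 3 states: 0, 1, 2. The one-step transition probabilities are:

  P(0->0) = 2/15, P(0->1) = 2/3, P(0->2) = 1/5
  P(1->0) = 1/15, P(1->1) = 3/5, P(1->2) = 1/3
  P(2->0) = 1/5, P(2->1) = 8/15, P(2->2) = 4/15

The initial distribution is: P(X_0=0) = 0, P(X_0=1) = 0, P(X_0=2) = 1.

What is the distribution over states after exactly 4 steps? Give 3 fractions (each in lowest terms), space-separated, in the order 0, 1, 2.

Answer: 1924/16875 9916/16875 1007/3375

Derivation:
Propagating the distribution step by step (d_{t+1} = d_t * P):
d_0 = (0=0, 1=0, 2=1)
  d_1[0] = 0*2/15 + 0*1/15 + 1*1/5 = 1/5
  d_1[1] = 0*2/3 + 0*3/5 + 1*8/15 = 8/15
  d_1[2] = 0*1/5 + 0*1/3 + 1*4/15 = 4/15
d_1 = (0=1/5, 1=8/15, 2=4/15)
  d_2[0] = 1/5*2/15 + 8/15*1/15 + 4/15*1/5 = 26/225
  d_2[1] = 1/5*2/3 + 8/15*3/5 + 4/15*8/15 = 134/225
  d_2[2] = 1/5*1/5 + 8/15*1/3 + 4/15*4/15 = 13/45
d_2 = (0=26/225, 1=134/225, 2=13/45)
  d_3[0] = 26/225*2/15 + 134/225*1/15 + 13/45*1/5 = 127/1125
  d_3[1] = 26/225*2/3 + 134/225*3/5 + 13/45*8/15 = 662/1125
  d_3[2] = 26/225*1/5 + 134/225*1/3 + 13/45*4/15 = 112/375
d_3 = (0=127/1125, 1=662/1125, 2=112/375)
  d_4[0] = 127/1125*2/15 + 662/1125*1/15 + 112/375*1/5 = 1924/16875
  d_4[1] = 127/1125*2/3 + 662/1125*3/5 + 112/375*8/15 = 9916/16875
  d_4[2] = 127/1125*1/5 + 662/1125*1/3 + 112/375*4/15 = 1007/3375
d_4 = (0=1924/16875, 1=9916/16875, 2=1007/3375)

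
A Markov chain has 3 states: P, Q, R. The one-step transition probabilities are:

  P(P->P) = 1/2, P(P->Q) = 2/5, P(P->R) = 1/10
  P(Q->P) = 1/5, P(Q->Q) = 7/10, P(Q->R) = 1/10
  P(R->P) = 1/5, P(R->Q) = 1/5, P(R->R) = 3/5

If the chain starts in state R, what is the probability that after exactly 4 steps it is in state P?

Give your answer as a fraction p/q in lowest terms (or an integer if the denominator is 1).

Computing P^4 by repeated multiplication:
P^1 =
  P: [1/2, 2/5, 1/10]
  Q: [1/5, 7/10, 1/10]
  R: [1/5, 1/5, 3/5]
P^2 =
  P: [7/20, 1/2, 3/20]
  Q: [13/50, 59/100, 3/20]
  R: [13/50, 17/50, 2/5]
P^3 =
  P: [61/200, 13/25, 7/40]
  Q: [139/500, 547/1000, 7/40]
  R: [139/500, 211/500, 3/10]
P^4 =
  P: [583/2000, 521/1000, 3/16]
  Q: [1417/5000, 5291/10000, 3/16]
  R: [1417/5000, 2333/5000, 1/4]

(P^4)[R -> P] = 1417/5000

Answer: 1417/5000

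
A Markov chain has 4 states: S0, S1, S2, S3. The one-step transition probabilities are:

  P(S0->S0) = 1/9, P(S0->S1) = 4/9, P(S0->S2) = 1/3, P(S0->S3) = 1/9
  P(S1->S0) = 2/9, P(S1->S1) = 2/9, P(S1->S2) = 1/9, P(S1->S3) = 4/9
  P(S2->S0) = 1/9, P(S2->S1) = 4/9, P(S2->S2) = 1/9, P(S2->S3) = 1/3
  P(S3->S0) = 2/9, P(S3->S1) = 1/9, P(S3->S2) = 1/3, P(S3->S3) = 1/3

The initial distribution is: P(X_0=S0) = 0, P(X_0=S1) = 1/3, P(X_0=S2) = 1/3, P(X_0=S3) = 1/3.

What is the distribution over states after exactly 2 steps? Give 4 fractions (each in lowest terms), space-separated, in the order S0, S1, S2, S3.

Answer: 44/243 64/243 19/81 26/81

Derivation:
Propagating the distribution step by step (d_{t+1} = d_t * P):
d_0 = (S0=0, S1=1/3, S2=1/3, S3=1/3)
  d_1[S0] = 0*1/9 + 1/3*2/9 + 1/3*1/9 + 1/3*2/9 = 5/27
  d_1[S1] = 0*4/9 + 1/3*2/9 + 1/3*4/9 + 1/3*1/9 = 7/27
  d_1[S2] = 0*1/3 + 1/3*1/9 + 1/3*1/9 + 1/3*1/3 = 5/27
  d_1[S3] = 0*1/9 + 1/3*4/9 + 1/3*1/3 + 1/3*1/3 = 10/27
d_1 = (S0=5/27, S1=7/27, S2=5/27, S3=10/27)
  d_2[S0] = 5/27*1/9 + 7/27*2/9 + 5/27*1/9 + 10/27*2/9 = 44/243
  d_2[S1] = 5/27*4/9 + 7/27*2/9 + 5/27*4/9 + 10/27*1/9 = 64/243
  d_2[S2] = 5/27*1/3 + 7/27*1/9 + 5/27*1/9 + 10/27*1/3 = 19/81
  d_2[S3] = 5/27*1/9 + 7/27*4/9 + 5/27*1/3 + 10/27*1/3 = 26/81
d_2 = (S0=44/243, S1=64/243, S2=19/81, S3=26/81)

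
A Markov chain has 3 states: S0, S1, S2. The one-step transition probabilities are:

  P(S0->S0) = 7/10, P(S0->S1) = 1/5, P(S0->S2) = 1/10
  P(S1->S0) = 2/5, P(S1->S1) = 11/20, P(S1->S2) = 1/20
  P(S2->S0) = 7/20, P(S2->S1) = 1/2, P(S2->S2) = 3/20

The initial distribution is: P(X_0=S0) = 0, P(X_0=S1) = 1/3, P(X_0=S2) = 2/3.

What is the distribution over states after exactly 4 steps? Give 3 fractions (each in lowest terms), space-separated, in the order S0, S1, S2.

Answer: 268807/480000 34013/96000 5141/60000

Derivation:
Propagating the distribution step by step (d_{t+1} = d_t * P):
d_0 = (S0=0, S1=1/3, S2=2/3)
  d_1[S0] = 0*7/10 + 1/3*2/5 + 2/3*7/20 = 11/30
  d_1[S1] = 0*1/5 + 1/3*11/20 + 2/3*1/2 = 31/60
  d_1[S2] = 0*1/10 + 1/3*1/20 + 2/3*3/20 = 7/60
d_1 = (S0=11/30, S1=31/60, S2=7/60)
  d_2[S0] = 11/30*7/10 + 31/60*2/5 + 7/60*7/20 = 121/240
  d_2[S1] = 11/30*1/5 + 31/60*11/20 + 7/60*1/2 = 499/1200
  d_2[S2] = 11/30*1/10 + 31/60*1/20 + 7/60*3/20 = 2/25
d_2 = (S0=121/240, S1=499/1200, S2=2/25)
  d_3[S0] = 121/240*7/10 + 499/1200*2/5 + 2/25*7/20 = 2189/4000
  d_3[S1] = 121/240*1/5 + 499/1200*11/20 + 2/25*1/2 = 8869/24000
  d_3[S2] = 121/240*1/10 + 499/1200*1/20 + 2/25*3/20 = 1997/24000
d_3 = (S0=2189/4000, S1=8869/24000, S2=1997/24000)
  d_4[S0] = 2189/4000*7/10 + 8869/24000*2/5 + 1997/24000*7/20 = 268807/480000
  d_4[S1] = 2189/4000*1/5 + 8869/24000*11/20 + 1997/24000*1/2 = 34013/96000
  d_4[S2] = 2189/4000*1/10 + 8869/24000*1/20 + 1997/24000*3/20 = 5141/60000
d_4 = (S0=268807/480000, S1=34013/96000, S2=5141/60000)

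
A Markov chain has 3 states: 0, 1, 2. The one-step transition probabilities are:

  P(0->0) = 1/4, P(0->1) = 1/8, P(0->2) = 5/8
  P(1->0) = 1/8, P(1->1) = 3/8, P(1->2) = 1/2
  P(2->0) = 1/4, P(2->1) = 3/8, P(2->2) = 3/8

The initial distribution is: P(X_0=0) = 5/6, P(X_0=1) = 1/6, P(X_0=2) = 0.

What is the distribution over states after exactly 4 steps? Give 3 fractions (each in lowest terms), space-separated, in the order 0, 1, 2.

Answer: 323/1536 1981/6144 957/2048

Derivation:
Propagating the distribution step by step (d_{t+1} = d_t * P):
d_0 = (0=5/6, 1=1/6, 2=0)
  d_1[0] = 5/6*1/4 + 1/6*1/8 + 0*1/4 = 11/48
  d_1[1] = 5/6*1/8 + 1/6*3/8 + 0*3/8 = 1/6
  d_1[2] = 5/6*5/8 + 1/6*1/2 + 0*3/8 = 29/48
d_1 = (0=11/48, 1=1/6, 2=29/48)
  d_2[0] = 11/48*1/4 + 1/6*1/8 + 29/48*1/4 = 11/48
  d_2[1] = 11/48*1/8 + 1/6*3/8 + 29/48*3/8 = 61/192
  d_2[2] = 11/48*5/8 + 1/6*1/2 + 29/48*3/8 = 29/64
d_2 = (0=11/48, 1=61/192, 2=29/64)
  d_3[0] = 11/48*1/4 + 61/192*1/8 + 29/64*1/4 = 323/1536
  d_3[1] = 11/48*1/8 + 61/192*3/8 + 29/64*3/8 = 61/192
  d_3[2] = 11/48*5/8 + 61/192*1/2 + 29/64*3/8 = 725/1536
d_3 = (0=323/1536, 1=61/192, 2=725/1536)
  d_4[0] = 323/1536*1/4 + 61/192*1/8 + 725/1536*1/4 = 323/1536
  d_4[1] = 323/1536*1/8 + 61/192*3/8 + 725/1536*3/8 = 1981/6144
  d_4[2] = 323/1536*5/8 + 61/192*1/2 + 725/1536*3/8 = 957/2048
d_4 = (0=323/1536, 1=1981/6144, 2=957/2048)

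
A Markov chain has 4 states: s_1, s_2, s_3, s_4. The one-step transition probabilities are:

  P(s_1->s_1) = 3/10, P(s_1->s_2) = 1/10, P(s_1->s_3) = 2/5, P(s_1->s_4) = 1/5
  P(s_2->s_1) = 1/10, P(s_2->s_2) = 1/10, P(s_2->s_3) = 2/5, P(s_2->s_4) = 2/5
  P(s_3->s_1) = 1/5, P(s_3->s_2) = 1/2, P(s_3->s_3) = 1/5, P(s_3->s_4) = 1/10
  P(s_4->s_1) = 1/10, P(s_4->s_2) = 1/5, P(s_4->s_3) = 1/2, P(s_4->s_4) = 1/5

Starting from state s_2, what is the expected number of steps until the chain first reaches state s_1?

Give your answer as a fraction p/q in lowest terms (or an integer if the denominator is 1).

Answer: 1470/199

Derivation:
Let h_i = expected steps to first reach s_1 from state i.
Boundary: h_s_1 = 0.
First-step equations for the other states:
  h_s_2 = 1 + 1/10*h_s_1 + 1/10*h_s_2 + 2/5*h_s_3 + 2/5*h_s_4
  h_s_3 = 1 + 1/5*h_s_1 + 1/2*h_s_2 + 1/5*h_s_3 + 1/10*h_s_4
  h_s_4 = 1 + 1/10*h_s_1 + 1/5*h_s_2 + 1/2*h_s_3 + 1/5*h_s_4

Substituting h_s_1 = 0 and rearranging gives the linear system (I - Q) h = 1:
  [9/10, -2/5, -2/5] . (h_s_2, h_s_3, h_s_4) = 1
  [-1/2, 4/5, -1/10] . (h_s_2, h_s_3, h_s_4) = 1
  [-1/5, -1/2, 4/5] . (h_s_2, h_s_3, h_s_4) = 1

Solving yields:
  h_s_2 = 1470/199
  h_s_3 = 1350/199
  h_s_4 = 1460/199

Starting state is s_2, so the expected hitting time is h_s_2 = 1470/199.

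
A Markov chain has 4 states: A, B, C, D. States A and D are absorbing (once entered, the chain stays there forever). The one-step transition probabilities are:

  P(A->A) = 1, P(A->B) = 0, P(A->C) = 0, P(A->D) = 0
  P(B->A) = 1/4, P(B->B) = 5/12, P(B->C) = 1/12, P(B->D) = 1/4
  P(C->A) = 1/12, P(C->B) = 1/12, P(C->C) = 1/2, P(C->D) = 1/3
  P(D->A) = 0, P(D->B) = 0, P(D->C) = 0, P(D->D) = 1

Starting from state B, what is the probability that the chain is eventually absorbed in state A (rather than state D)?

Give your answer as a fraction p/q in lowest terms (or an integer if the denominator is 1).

Let a_i = P(absorbed in A | start in state i).
Boundary conditions: a_A = 1, a_D = 0.
For each transient state i, a_i = sum_j P(i->j) * a_j:
  a_B = 1/4*a_A + 5/12*a_B + 1/12*a_C + 1/4*a_D
  a_C = 1/12*a_A + 1/12*a_B + 1/2*a_C + 1/3*a_D

Substituting a_A = 1 and a_D = 0, rearrange to (I - Q) a = r where r[i] = P(i -> A):
  [7/12, -1/12] . (a_B, a_C) = 1/4
  [-1/12, 1/2] . (a_B, a_C) = 1/12

Solving yields:
  a_B = 19/41
  a_C = 10/41

Starting state is B, so the absorption probability is a_B = 19/41.

Answer: 19/41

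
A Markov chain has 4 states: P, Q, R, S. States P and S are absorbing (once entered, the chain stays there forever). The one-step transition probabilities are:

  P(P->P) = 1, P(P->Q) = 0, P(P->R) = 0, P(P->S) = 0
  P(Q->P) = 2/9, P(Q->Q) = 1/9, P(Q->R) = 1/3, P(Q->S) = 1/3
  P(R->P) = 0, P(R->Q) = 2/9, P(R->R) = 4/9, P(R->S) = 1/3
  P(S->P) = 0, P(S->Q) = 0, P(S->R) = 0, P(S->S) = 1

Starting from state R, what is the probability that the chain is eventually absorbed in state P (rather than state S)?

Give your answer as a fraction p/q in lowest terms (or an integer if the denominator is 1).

Let a_i = P(absorbed in P | start in state i).
Boundary conditions: a_P = 1, a_S = 0.
For each transient state i, a_i = sum_j P(i->j) * a_j:
  a_Q = 2/9*a_P + 1/9*a_Q + 1/3*a_R + 1/3*a_S
  a_R = 0*a_P + 2/9*a_Q + 4/9*a_R + 1/3*a_S

Substituting a_P = 1 and a_S = 0, rearrange to (I - Q) a = r where r[i] = P(i -> P):
  [8/9, -1/3] . (a_Q, a_R) = 2/9
  [-2/9, 5/9] . (a_Q, a_R) = 0

Solving yields:
  a_Q = 5/17
  a_R = 2/17

Starting state is R, so the absorption probability is a_R = 2/17.

Answer: 2/17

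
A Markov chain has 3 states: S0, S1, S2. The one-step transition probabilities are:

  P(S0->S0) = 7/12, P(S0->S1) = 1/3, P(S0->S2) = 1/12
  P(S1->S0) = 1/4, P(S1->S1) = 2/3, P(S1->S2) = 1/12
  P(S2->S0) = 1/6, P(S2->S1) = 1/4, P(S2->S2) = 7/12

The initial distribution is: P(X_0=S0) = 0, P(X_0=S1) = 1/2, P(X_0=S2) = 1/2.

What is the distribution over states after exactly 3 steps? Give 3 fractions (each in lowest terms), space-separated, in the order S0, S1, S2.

Answer: 47/144 67/144 5/24

Derivation:
Propagating the distribution step by step (d_{t+1} = d_t * P):
d_0 = (S0=0, S1=1/2, S2=1/2)
  d_1[S0] = 0*7/12 + 1/2*1/4 + 1/2*1/6 = 5/24
  d_1[S1] = 0*1/3 + 1/2*2/3 + 1/2*1/4 = 11/24
  d_1[S2] = 0*1/12 + 1/2*1/12 + 1/2*7/12 = 1/3
d_1 = (S0=5/24, S1=11/24, S2=1/3)
  d_2[S0] = 5/24*7/12 + 11/24*1/4 + 1/3*1/6 = 7/24
  d_2[S1] = 5/24*1/3 + 11/24*2/3 + 1/3*1/4 = 11/24
  d_2[S2] = 5/24*1/12 + 11/24*1/12 + 1/3*7/12 = 1/4
d_2 = (S0=7/24, S1=11/24, S2=1/4)
  d_3[S0] = 7/24*7/12 + 11/24*1/4 + 1/4*1/6 = 47/144
  d_3[S1] = 7/24*1/3 + 11/24*2/3 + 1/4*1/4 = 67/144
  d_3[S2] = 7/24*1/12 + 11/24*1/12 + 1/4*7/12 = 5/24
d_3 = (S0=47/144, S1=67/144, S2=5/24)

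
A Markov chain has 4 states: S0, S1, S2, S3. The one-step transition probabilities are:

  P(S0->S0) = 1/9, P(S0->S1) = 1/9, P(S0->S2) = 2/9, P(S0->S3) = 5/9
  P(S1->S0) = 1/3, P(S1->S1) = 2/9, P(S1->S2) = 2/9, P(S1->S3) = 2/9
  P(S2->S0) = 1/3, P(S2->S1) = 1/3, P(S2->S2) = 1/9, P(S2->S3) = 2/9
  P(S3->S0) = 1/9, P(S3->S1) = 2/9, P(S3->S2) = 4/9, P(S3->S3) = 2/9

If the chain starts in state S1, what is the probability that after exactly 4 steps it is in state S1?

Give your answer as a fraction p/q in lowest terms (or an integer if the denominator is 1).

Answer: 1499/6561

Derivation:
Computing P^4 by repeated multiplication:
P^1 =
  S0: [1/9, 1/9, 2/9, 5/9]
  S1: [1/3, 2/9, 2/9, 2/9]
  S2: [1/3, 1/3, 1/9, 2/9]
  S3: [1/9, 2/9, 4/9, 2/9]
P^2 =
  S0: [5/27, 19/81, 26/81, 7/27]
  S1: [17/81, 17/81, 20/81, 1/3]
  S2: [17/81, 16/81, 7/27, 1/3]
  S3: [7/27, 7/27, 2/9, 7/27]
P^3 =
  S0: [19/81, 173/729, 178/729, 23/81]
  S1: [155/729, 55/243, 196/729, 71/243]
  S2: [155/729, 166/729, 65/243, 71/243]
  S3: [53/243, 53/243, 62/243, 25/81]
P^4 =
  S0: [53/243, 1465/6561, 1694/6561, 73/243]
  S1: [1451/6561, 1499/6561, 1688/6561, 641/2187]
  S2: [1451/6561, 1498/6561, 563/2187, 641/2187]
  S3: [473/2187, 55/243, 574/2187, 215/729]

(P^4)[S1 -> S1] = 1499/6561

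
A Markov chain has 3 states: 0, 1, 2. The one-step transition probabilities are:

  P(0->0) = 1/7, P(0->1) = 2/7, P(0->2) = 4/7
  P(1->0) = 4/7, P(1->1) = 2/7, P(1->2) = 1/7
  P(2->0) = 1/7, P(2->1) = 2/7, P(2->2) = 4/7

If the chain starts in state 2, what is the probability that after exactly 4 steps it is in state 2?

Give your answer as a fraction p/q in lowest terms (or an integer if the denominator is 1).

Computing P^4 by repeated multiplication:
P^1 =
  0: [1/7, 2/7, 4/7]
  1: [4/7, 2/7, 1/7]
  2: [1/7, 2/7, 4/7]
P^2 =
  0: [13/49, 2/7, 22/49]
  1: [13/49, 2/7, 22/49]
  2: [13/49, 2/7, 22/49]
P^3 =
  0: [13/49, 2/7, 22/49]
  1: [13/49, 2/7, 22/49]
  2: [13/49, 2/7, 22/49]
P^4 =
  0: [13/49, 2/7, 22/49]
  1: [13/49, 2/7, 22/49]
  2: [13/49, 2/7, 22/49]

(P^4)[2 -> 2] = 22/49

Answer: 22/49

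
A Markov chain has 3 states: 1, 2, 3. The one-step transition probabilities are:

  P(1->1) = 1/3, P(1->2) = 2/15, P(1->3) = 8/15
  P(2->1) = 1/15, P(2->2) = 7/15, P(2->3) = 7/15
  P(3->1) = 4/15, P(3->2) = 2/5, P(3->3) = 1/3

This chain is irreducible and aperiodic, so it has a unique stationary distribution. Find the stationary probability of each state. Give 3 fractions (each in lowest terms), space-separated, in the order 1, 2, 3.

Answer: 19/92 17/46 39/92

Derivation:
The stationary distribution satisfies pi = pi * P, i.e.:
  pi_1 = 1/3*pi_1 + 1/15*pi_2 + 4/15*pi_3
  pi_2 = 2/15*pi_1 + 7/15*pi_2 + 2/5*pi_3
  pi_3 = 8/15*pi_1 + 7/15*pi_2 + 1/3*pi_3
with normalization: pi_1 + pi_2 + pi_3 = 1.

Using the first 2 balance equations plus normalization, the linear system A*pi = b is:
  [-2/3, 1/15, 4/15] . pi = 0
  [2/15, -8/15, 2/5] . pi = 0
  [1, 1, 1] . pi = 1

Solving yields:
  pi_1 = 19/92
  pi_2 = 17/46
  pi_3 = 39/92

Verification (pi * P):
  19/92*1/3 + 17/46*1/15 + 39/92*4/15 = 19/92 = pi_1  (ok)
  19/92*2/15 + 17/46*7/15 + 39/92*2/5 = 17/46 = pi_2  (ok)
  19/92*8/15 + 17/46*7/15 + 39/92*1/3 = 39/92 = pi_3  (ok)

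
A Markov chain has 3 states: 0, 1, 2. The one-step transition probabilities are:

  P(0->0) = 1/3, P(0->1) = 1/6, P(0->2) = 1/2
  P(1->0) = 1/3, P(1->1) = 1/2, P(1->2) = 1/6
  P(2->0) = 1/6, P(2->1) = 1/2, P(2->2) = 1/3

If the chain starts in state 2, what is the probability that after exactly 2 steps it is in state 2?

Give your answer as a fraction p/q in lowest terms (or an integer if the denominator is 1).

Answer: 5/18

Derivation:
Computing P^2 by repeated multiplication:
P^1 =
  0: [1/3, 1/6, 1/2]
  1: [1/3, 1/2, 1/6]
  2: [1/6, 1/2, 1/3]
P^2 =
  0: [1/4, 7/18, 13/36]
  1: [11/36, 7/18, 11/36]
  2: [5/18, 4/9, 5/18]

(P^2)[2 -> 2] = 5/18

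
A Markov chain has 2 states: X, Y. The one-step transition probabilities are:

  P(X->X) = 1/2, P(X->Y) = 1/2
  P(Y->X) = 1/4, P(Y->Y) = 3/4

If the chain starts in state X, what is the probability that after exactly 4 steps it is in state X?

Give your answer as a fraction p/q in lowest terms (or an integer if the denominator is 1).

Answer: 43/128

Derivation:
Computing P^4 by repeated multiplication:
P^1 =
  X: [1/2, 1/2]
  Y: [1/4, 3/4]
P^2 =
  X: [3/8, 5/8]
  Y: [5/16, 11/16]
P^3 =
  X: [11/32, 21/32]
  Y: [21/64, 43/64]
P^4 =
  X: [43/128, 85/128]
  Y: [85/256, 171/256]

(P^4)[X -> X] = 43/128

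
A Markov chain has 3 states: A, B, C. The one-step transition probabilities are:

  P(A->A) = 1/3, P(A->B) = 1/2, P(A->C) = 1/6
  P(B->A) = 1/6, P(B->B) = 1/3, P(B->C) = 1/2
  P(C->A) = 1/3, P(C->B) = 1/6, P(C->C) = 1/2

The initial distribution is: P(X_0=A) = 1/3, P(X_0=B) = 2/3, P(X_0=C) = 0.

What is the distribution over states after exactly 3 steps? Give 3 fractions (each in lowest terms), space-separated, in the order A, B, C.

Propagating the distribution step by step (d_{t+1} = d_t * P):
d_0 = (A=1/3, B=2/3, C=0)
  d_1[A] = 1/3*1/3 + 2/3*1/6 + 0*1/3 = 2/9
  d_1[B] = 1/3*1/2 + 2/3*1/3 + 0*1/6 = 7/18
  d_1[C] = 1/3*1/6 + 2/3*1/2 + 0*1/2 = 7/18
d_1 = (A=2/9, B=7/18, C=7/18)
  d_2[A] = 2/9*1/3 + 7/18*1/6 + 7/18*1/3 = 29/108
  d_2[B] = 2/9*1/2 + 7/18*1/3 + 7/18*1/6 = 11/36
  d_2[C] = 2/9*1/6 + 7/18*1/2 + 7/18*1/2 = 23/54
d_2 = (A=29/108, B=11/36, C=23/54)
  d_3[A] = 29/108*1/3 + 11/36*1/6 + 23/54*1/3 = 61/216
  d_3[B] = 29/108*1/2 + 11/36*1/3 + 23/54*1/6 = 199/648
  d_3[C] = 29/108*1/6 + 11/36*1/2 + 23/54*1/2 = 133/324
d_3 = (A=61/216, B=199/648, C=133/324)

Answer: 61/216 199/648 133/324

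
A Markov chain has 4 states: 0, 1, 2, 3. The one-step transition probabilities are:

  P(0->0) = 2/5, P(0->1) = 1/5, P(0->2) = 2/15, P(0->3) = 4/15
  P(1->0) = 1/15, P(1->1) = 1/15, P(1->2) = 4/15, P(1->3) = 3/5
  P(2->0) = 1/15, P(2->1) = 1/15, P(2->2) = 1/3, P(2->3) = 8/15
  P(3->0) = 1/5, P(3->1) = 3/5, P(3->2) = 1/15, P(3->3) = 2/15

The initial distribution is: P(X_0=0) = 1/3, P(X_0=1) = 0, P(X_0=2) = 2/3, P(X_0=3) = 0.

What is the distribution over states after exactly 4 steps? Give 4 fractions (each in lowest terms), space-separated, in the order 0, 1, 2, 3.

Answer: 26441/151875 44321/151875 27446/151875 5963/16875

Derivation:
Propagating the distribution step by step (d_{t+1} = d_t * P):
d_0 = (0=1/3, 1=0, 2=2/3, 3=0)
  d_1[0] = 1/3*2/5 + 0*1/15 + 2/3*1/15 + 0*1/5 = 8/45
  d_1[1] = 1/3*1/5 + 0*1/15 + 2/3*1/15 + 0*3/5 = 1/9
  d_1[2] = 1/3*2/15 + 0*4/15 + 2/3*1/3 + 0*1/15 = 4/15
  d_1[3] = 1/3*4/15 + 0*3/5 + 2/3*8/15 + 0*2/15 = 4/9
d_1 = (0=8/45, 1=1/9, 2=4/15, 3=4/9)
  d_2[0] = 8/45*2/5 + 1/9*1/15 + 4/15*1/15 + 4/9*1/5 = 5/27
  d_2[1] = 8/45*1/5 + 1/9*1/15 + 4/15*1/15 + 4/9*3/5 = 221/675
  d_2[2] = 8/45*2/15 + 1/9*4/15 + 4/15*1/3 + 4/9*1/15 = 116/675
  d_2[3] = 8/45*4/15 + 1/9*3/5 + 4/15*8/15 + 4/9*2/15 = 71/225
d_2 = (0=5/27, 1=221/675, 2=116/675, 3=71/225)
  d_3[0] = 5/27*2/5 + 221/675*1/15 + 116/675*1/15 + 71/225*1/5 = 1726/10125
  d_3[1] = 5/27*1/5 + 221/675*1/15 + 116/675*1/15 + 71/225*3/5 = 2629/10125
  d_3[2] = 5/27*2/15 + 221/675*4/15 + 116/675*1/3 + 71/225*1/15 = 1927/10125
  d_3[3] = 5/27*4/15 + 221/675*3/5 + 116/675*8/15 + 71/225*2/15 = 427/1125
d_3 = (0=1726/10125, 1=2629/10125, 2=1927/10125, 3=427/1125)
  d_4[0] = 1726/10125*2/5 + 2629/10125*1/15 + 1927/10125*1/15 + 427/1125*1/5 = 26441/151875
  d_4[1] = 1726/10125*1/5 + 2629/10125*1/15 + 1927/10125*1/15 + 427/1125*3/5 = 44321/151875
  d_4[2] = 1726/10125*2/15 + 2629/10125*4/15 + 1927/10125*1/3 + 427/1125*1/15 = 27446/151875
  d_4[3] = 1726/10125*4/15 + 2629/10125*3/5 + 1927/10125*8/15 + 427/1125*2/15 = 5963/16875
d_4 = (0=26441/151875, 1=44321/151875, 2=27446/151875, 3=5963/16875)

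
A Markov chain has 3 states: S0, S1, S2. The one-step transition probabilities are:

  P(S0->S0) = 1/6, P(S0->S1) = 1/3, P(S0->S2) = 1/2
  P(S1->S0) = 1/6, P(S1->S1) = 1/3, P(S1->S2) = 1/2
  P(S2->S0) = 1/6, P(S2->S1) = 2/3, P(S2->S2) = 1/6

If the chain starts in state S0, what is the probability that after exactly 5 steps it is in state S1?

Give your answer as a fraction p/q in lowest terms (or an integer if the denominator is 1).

Computing P^5 by repeated multiplication:
P^1 =
  S0: [1/6, 1/3, 1/2]
  S1: [1/6, 1/3, 1/2]
  S2: [1/6, 2/3, 1/6]
P^2 =
  S0: [1/6, 1/2, 1/3]
  S1: [1/6, 1/2, 1/3]
  S2: [1/6, 7/18, 4/9]
P^3 =
  S0: [1/6, 4/9, 7/18]
  S1: [1/6, 4/9, 7/18]
  S2: [1/6, 13/27, 19/54]
P^4 =
  S0: [1/6, 25/54, 10/27]
  S1: [1/6, 25/54, 10/27]
  S2: [1/6, 73/162, 31/81]
P^5 =
  S0: [1/6, 37/81, 61/162]
  S1: [1/6, 37/81, 61/162]
  S2: [1/6, 112/243, 181/486]

(P^5)[S0 -> S1] = 37/81

Answer: 37/81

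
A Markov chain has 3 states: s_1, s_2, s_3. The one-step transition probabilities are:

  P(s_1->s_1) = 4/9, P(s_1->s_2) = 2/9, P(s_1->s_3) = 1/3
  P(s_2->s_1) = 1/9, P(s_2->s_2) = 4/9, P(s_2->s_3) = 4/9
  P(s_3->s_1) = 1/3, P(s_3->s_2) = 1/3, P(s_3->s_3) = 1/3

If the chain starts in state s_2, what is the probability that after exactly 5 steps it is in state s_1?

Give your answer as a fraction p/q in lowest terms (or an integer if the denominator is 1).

Answer: 17093/59049

Derivation:
Computing P^5 by repeated multiplication:
P^1 =
  s_1: [4/9, 2/9, 1/3]
  s_2: [1/9, 4/9, 4/9]
  s_3: [1/3, 1/3, 1/3]
P^2 =
  s_1: [1/3, 25/81, 29/81]
  s_2: [20/81, 10/27, 31/81]
  s_3: [8/27, 1/3, 10/27]
P^3 =
  s_1: [220/729, 241/729, 268/729]
  s_2: [203/729, 253/729, 91/243]
  s_3: [71/243, 82/243, 10/27]
P^4 =
  s_1: [1925/6561, 736/2187, 2428/6561]
  s_2: [628/2187, 2237/6561, 2440/6561]
  s_3: [212/729, 740/2187, 811/2187]
P^5 =
  s_1: [17192/59049, 19966/59049, 7297/19683]
  s_2: [17093/59049, 20036/59049, 21920/59049]
  s_3: [5717/19683, 6665/19683, 7301/19683]

(P^5)[s_2 -> s_1] = 17093/59049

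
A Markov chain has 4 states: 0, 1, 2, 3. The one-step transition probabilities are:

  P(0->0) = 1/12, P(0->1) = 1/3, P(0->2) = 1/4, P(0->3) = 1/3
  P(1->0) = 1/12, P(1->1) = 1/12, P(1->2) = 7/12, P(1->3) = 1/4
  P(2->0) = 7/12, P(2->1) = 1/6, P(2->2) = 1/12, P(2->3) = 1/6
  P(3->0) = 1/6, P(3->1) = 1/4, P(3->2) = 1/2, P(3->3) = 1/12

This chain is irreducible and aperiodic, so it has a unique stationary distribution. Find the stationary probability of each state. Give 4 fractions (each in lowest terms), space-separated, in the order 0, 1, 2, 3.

Answer: 31/119 25/119 38/119 25/119

Derivation:
The stationary distribution satisfies pi = pi * P, i.e.:
  pi_0 = 1/12*pi_0 + 1/12*pi_1 + 7/12*pi_2 + 1/6*pi_3
  pi_1 = 1/3*pi_0 + 1/12*pi_1 + 1/6*pi_2 + 1/4*pi_3
  pi_2 = 1/4*pi_0 + 7/12*pi_1 + 1/12*pi_2 + 1/2*pi_3
  pi_3 = 1/3*pi_0 + 1/4*pi_1 + 1/6*pi_2 + 1/12*pi_3
with normalization: pi_0 + pi_1 + pi_2 + pi_3 = 1.

Using the first 3 balance equations plus normalization, the linear system A*pi = b is:
  [-11/12, 1/12, 7/12, 1/6] . pi = 0
  [1/3, -11/12, 1/6, 1/4] . pi = 0
  [1/4, 7/12, -11/12, 1/2] . pi = 0
  [1, 1, 1, 1] . pi = 1

Solving yields:
  pi_0 = 31/119
  pi_1 = 25/119
  pi_2 = 38/119
  pi_3 = 25/119

Verification (pi * P):
  31/119*1/12 + 25/119*1/12 + 38/119*7/12 + 25/119*1/6 = 31/119 = pi_0  (ok)
  31/119*1/3 + 25/119*1/12 + 38/119*1/6 + 25/119*1/4 = 25/119 = pi_1  (ok)
  31/119*1/4 + 25/119*7/12 + 38/119*1/12 + 25/119*1/2 = 38/119 = pi_2  (ok)
  31/119*1/3 + 25/119*1/4 + 38/119*1/6 + 25/119*1/12 = 25/119 = pi_3  (ok)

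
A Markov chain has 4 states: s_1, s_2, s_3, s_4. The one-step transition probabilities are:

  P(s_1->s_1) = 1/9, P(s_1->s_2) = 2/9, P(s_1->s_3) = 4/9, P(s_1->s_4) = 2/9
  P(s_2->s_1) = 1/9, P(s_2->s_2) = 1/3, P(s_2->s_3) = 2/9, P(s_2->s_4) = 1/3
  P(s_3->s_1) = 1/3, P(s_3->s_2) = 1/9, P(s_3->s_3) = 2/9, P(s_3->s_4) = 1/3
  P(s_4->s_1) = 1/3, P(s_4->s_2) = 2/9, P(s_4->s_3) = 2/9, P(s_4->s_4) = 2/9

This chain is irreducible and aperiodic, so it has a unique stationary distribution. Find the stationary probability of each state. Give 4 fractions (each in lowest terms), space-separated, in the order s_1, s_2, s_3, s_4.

Answer: 46/197 85/394 54/197 109/394

Derivation:
The stationary distribution satisfies pi = pi * P, i.e.:
  pi_s_1 = 1/9*pi_s_1 + 1/9*pi_s_2 + 1/3*pi_s_3 + 1/3*pi_s_4
  pi_s_2 = 2/9*pi_s_1 + 1/3*pi_s_2 + 1/9*pi_s_3 + 2/9*pi_s_4
  pi_s_3 = 4/9*pi_s_1 + 2/9*pi_s_2 + 2/9*pi_s_3 + 2/9*pi_s_4
  pi_s_4 = 2/9*pi_s_1 + 1/3*pi_s_2 + 1/3*pi_s_3 + 2/9*pi_s_4
with normalization: pi_s_1 + pi_s_2 + pi_s_3 + pi_s_4 = 1.

Using the first 3 balance equations plus normalization, the linear system A*pi = b is:
  [-8/9, 1/9, 1/3, 1/3] . pi = 0
  [2/9, -2/3, 1/9, 2/9] . pi = 0
  [4/9, 2/9, -7/9, 2/9] . pi = 0
  [1, 1, 1, 1] . pi = 1

Solving yields:
  pi_s_1 = 46/197
  pi_s_2 = 85/394
  pi_s_3 = 54/197
  pi_s_4 = 109/394

Verification (pi * P):
  46/197*1/9 + 85/394*1/9 + 54/197*1/3 + 109/394*1/3 = 46/197 = pi_s_1  (ok)
  46/197*2/9 + 85/394*1/3 + 54/197*1/9 + 109/394*2/9 = 85/394 = pi_s_2  (ok)
  46/197*4/9 + 85/394*2/9 + 54/197*2/9 + 109/394*2/9 = 54/197 = pi_s_3  (ok)
  46/197*2/9 + 85/394*1/3 + 54/197*1/3 + 109/394*2/9 = 109/394 = pi_s_4  (ok)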